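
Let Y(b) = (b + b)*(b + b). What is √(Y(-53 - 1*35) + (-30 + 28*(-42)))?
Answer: √29770 ≈ 172.54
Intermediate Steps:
Y(b) = 4*b² (Y(b) = (2*b)*(2*b) = 4*b²)
√(Y(-53 - 1*35) + (-30 + 28*(-42))) = √(4*(-53 - 1*35)² + (-30 + 28*(-42))) = √(4*(-53 - 35)² + (-30 - 1176)) = √(4*(-88)² - 1206) = √(4*7744 - 1206) = √(30976 - 1206) = √29770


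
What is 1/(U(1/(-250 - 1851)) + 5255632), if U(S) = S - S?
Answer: 1/5255632 ≈ 1.9027e-7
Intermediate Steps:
U(S) = 0
1/(U(1/(-250 - 1851)) + 5255632) = 1/(0 + 5255632) = 1/5255632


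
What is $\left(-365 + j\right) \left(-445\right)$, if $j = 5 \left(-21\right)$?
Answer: $209150$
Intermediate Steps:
$j = -105$
$\left(-365 + j\right) \left(-445\right) = \left(-365 - 105\right) \left(-445\right) = \left(-470\right) \left(-445\right) = 209150$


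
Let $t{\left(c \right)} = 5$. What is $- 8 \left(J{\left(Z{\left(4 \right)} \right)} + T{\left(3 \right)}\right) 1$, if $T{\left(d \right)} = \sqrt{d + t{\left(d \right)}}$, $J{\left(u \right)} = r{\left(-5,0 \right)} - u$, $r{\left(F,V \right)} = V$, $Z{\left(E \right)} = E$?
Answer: $32 - 16 \sqrt{2} \approx 9.3726$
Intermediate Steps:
$J{\left(u \right)} = - u$ ($J{\left(u \right)} = 0 - u = - u$)
$T{\left(d \right)} = \sqrt{5 + d}$ ($T{\left(d \right)} = \sqrt{d + 5} = \sqrt{5 + d}$)
$- 8 \left(J{\left(Z{\left(4 \right)} \right)} + T{\left(3 \right)}\right) 1 = - 8 \left(\left(-1\right) 4 + \sqrt{5 + 3}\right) 1 = - 8 \left(-4 + \sqrt{8}\right) 1 = - 8 \left(-4 + 2 \sqrt{2}\right) 1 = \left(32 - 16 \sqrt{2}\right) 1 = 32 - 16 \sqrt{2}$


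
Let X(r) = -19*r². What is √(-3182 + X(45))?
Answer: I*√41657 ≈ 204.1*I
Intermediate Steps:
√(-3182 + X(45)) = √(-3182 - 19*45²) = √(-3182 - 19*2025) = √(-3182 - 38475) = √(-41657) = I*√41657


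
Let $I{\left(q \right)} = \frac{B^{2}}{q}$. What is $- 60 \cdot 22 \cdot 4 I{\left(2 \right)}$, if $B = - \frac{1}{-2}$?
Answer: $-660$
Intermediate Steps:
$B = \frac{1}{2}$ ($B = \left(-1\right) \left(- \frac{1}{2}\right) = \frac{1}{2} \approx 0.5$)
$I{\left(q \right)} = \frac{1}{4 q}$
$- 60 \cdot 22 \cdot 4 I{\left(2 \right)} = - 60 \cdot 22 \cdot 4 \frac{1}{4 \cdot 2} = \left(-60\right) 88 \cdot \frac{1}{4} \cdot \frac{1}{2} = \left(-5280\right) \frac{1}{8} = -660$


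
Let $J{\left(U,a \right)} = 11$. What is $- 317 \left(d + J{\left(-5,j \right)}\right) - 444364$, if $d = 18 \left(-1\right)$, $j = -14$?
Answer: $-442145$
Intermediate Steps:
$d = -18$
$- 317 \left(d + J{\left(-5,j \right)}\right) - 444364 = - 317 \left(-18 + 11\right) - 444364 = \left(-317\right) \left(-7\right) - 444364 = 2219 - 444364 = -442145$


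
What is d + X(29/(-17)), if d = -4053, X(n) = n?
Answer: -68930/17 ≈ -4054.7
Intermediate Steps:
d + X(29/(-17)) = -4053 + 29/(-17) = -4053 + 29*(-1/17) = -4053 - 29/17 = -68930/17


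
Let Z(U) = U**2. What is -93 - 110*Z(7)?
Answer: -5483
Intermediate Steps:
-93 - 110*Z(7) = -93 - 110*7**2 = -93 - 110*49 = -93 - 5390 = -5483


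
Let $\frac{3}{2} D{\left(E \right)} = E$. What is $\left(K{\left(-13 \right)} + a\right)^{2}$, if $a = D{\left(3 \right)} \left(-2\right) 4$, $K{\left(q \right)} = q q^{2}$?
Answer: $4897369$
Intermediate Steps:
$D{\left(E \right)} = \frac{2 E}{3}$
$K{\left(q \right)} = q^{3}$
$a = -16$ ($a = \frac{2}{3} \cdot 3 \left(-2\right) 4 = 2 \left(-2\right) 4 = \left(-4\right) 4 = -16$)
$\left(K{\left(-13 \right)} + a\right)^{2} = \left(\left(-13\right)^{3} - 16\right)^{2} = \left(-2197 - 16\right)^{2} = \left(-2213\right)^{2} = 4897369$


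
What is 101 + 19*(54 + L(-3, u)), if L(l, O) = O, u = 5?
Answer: 1222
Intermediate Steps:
101 + 19*(54 + L(-3, u)) = 101 + 19*(54 + 5) = 101 + 19*59 = 101 + 1121 = 1222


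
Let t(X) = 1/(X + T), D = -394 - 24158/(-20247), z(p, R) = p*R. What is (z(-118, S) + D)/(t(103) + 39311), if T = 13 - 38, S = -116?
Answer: 6998882176/20694181991 ≈ 0.33821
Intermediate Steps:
z(p, R) = R*p
T = -25
D = -7953160/20247 (D = -394 - 24158*(-1)/20247 = -394 - 1*(-24158/20247) = -394 + 24158/20247 = -7953160/20247 ≈ -392.81)
t(X) = 1/(-25 + X) (t(X) = 1/(X - 25) = 1/(-25 + X))
(z(-118, S) + D)/(t(103) + 39311) = (-116*(-118) - 7953160/20247)/(1/(-25 + 103) + 39311) = (13688 - 7953160/20247)/(1/78 + 39311) = 269187776/(20247*(1/78 + 39311)) = 269187776/(20247*(3066259/78)) = (269187776/20247)*(78/3066259) = 6998882176/20694181991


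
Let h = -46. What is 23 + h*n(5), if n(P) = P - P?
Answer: 23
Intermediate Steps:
n(P) = 0
23 + h*n(5) = 23 - 46*0 = 23 + 0 = 23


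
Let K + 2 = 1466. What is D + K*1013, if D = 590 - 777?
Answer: 1482845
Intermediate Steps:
K = 1464 (K = -2 + 1466 = 1464)
D = -187
D + K*1013 = -187 + 1464*1013 = -187 + 1483032 = 1482845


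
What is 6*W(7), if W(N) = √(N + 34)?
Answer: 6*√41 ≈ 38.419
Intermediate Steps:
W(N) = √(34 + N)
6*W(7) = 6*√(34 + 7) = 6*√41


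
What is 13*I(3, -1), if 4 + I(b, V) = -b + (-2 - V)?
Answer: -104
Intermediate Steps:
I(b, V) = -6 - V - b (I(b, V) = -4 + (-b + (-2 - V)) = -4 + (-2 - V - b) = -6 - V - b)
13*I(3, -1) = 13*(-6 - 1*(-1) - 1*3) = 13*(-6 + 1 - 3) = 13*(-8) = -104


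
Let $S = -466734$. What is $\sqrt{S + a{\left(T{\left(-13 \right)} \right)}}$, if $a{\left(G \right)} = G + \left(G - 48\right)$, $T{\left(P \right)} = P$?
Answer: $2 i \sqrt{116702} \approx 683.23 i$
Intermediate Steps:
$a{\left(G \right)} = -48 + 2 G$ ($a{\left(G \right)} = G + \left(-48 + G\right) = -48 + 2 G$)
$\sqrt{S + a{\left(T{\left(-13 \right)} \right)}} = \sqrt{-466734 + \left(-48 + 2 \left(-13\right)\right)} = \sqrt{-466734 - 74} = \sqrt{-466808} = 2 i \sqrt{116702}$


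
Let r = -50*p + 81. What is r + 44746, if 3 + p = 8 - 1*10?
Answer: 45077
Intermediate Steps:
p = -5 (p = -3 + (8 - 1*10) = -3 + (8 - 10) = -3 - 2 = -5)
r = 331 (r = -50*(-5) + 81 = 250 + 81 = 331)
r + 44746 = 331 + 44746 = 45077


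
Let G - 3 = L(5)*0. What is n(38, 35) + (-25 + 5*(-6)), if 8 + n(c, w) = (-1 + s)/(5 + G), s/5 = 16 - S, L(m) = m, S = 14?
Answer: -495/8 ≈ -61.875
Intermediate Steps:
s = 10 (s = 5*(16 - 1*14) = 5*(16 - 14) = 5*2 = 10)
G = 3 (G = 3 + 5*0 = 3 + 0 = 3)
n(c, w) = -55/8 (n(c, w) = -8 + (-1 + 10)/(5 + 3) = -8 + 9/8 = -55/8)
n(38, 35) + (-25 + 5*(-6)) = -55/8 + (-25 + 5*(-6)) = -55/8 + (-25 - 30) = -55/8 - 55 = -495/8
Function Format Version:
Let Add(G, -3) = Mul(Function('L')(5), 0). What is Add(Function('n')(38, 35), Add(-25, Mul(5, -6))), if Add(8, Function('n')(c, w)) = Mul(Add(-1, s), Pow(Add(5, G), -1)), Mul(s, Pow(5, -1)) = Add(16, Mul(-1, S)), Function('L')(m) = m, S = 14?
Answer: Rational(-495, 8) ≈ -61.875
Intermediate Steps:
s = 10 (s = Mul(5, Add(16, Mul(-1, 14))) = Mul(5, Add(16, -14)) = Mul(5, 2) = 10)
G = 3 (G = Add(3, Mul(5, 0)) = Add(3, 0) = 3)
Function('n')(c, w) = Rational(-55, 8) (Function('n')(c, w) = Add(-8, Mul(Add(-1, 10), Pow(Add(5, 3), -1))) = Add(-8, Mul(9, Pow(8, -1))) = Add(-8, Mul(9, Rational(1, 8))) = Add(-8, Rational(9, 8)) = Rational(-55, 8))
Add(Function('n')(38, 35), Add(-25, Mul(5, -6))) = Add(Rational(-55, 8), Add(-25, Mul(5, -6))) = Add(Rational(-55, 8), Add(-25, -30)) = Add(Rational(-55, 8), -55) = Rational(-495, 8)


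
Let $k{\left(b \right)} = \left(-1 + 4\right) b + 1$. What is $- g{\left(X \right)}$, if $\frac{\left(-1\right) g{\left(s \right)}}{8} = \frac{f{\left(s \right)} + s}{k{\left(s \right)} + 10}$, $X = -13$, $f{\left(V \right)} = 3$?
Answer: $\frac{20}{7} \approx 2.8571$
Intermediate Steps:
$k{\left(b \right)} = 1 + 3 b$ ($k{\left(b \right)} = 3 b + 1 = 1 + 3 b$)
$g{\left(s \right)} = - \frac{8 \left(3 + s\right)}{11 + 3 s}$ ($g{\left(s \right)} = - 8 \frac{3 + s}{\left(1 + 3 s\right) + 10} = - 8 \frac{3 + s}{11 + 3 s} = - \frac{8 \left(3 + s\right)}{11 + 3 s}$)
$- g{\left(X \right)} = - \frac{8 \left(-3 - -13\right)}{11 + 3 \left(-13\right)} = - \frac{8 \left(-3 + 13\right)}{11 - 39} = - \frac{8 \cdot 10}{-28} = - \frac{8 \left(-1\right) 10}{28} = \left(-1\right) \left(- \frac{20}{7}\right) = \frac{20}{7}$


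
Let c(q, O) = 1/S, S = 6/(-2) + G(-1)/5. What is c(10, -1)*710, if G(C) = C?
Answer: -1775/8 ≈ -221.88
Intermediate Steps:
S = -16/5 (S = 6/(-2) - 1/5 = 6*(-½) - 1*⅕ = -3 - ⅕ = -16/5 ≈ -3.2000)
c(q, O) = -5/16 (c(q, O) = 1/(-16/5) = -5/16)
c(10, -1)*710 = -5/16*710 = -1775/8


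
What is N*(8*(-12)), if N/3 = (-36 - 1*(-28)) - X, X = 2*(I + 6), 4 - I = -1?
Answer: 8640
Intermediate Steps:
I = 5 (I = 4 - 1*(-1) = 4 + 1 = 5)
X = 22 (X = 2*(5 + 6) = 2*11 = 22)
N = -90 (N = 3*((-36 - 1*(-28)) - 1*22) = 3*((-36 + 28) - 22) = 3*(-8 - 22) = 3*(-30) = -90)
N*(8*(-12)) = -720*(-12) = -90*(-96) = 8640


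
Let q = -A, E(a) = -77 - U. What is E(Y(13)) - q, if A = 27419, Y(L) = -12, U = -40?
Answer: 27382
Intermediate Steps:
E(a) = -37 (E(a) = -77 - 1*(-40) = -77 + 40 = -37)
q = -27419 (q = -1*27419 = -27419)
E(Y(13)) - q = -37 - 1*(-27419) = -37 + 27419 = 27382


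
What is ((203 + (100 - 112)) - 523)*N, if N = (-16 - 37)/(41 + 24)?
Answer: 17596/65 ≈ 270.71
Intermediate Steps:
N = -53/65 ≈ -0.81538
((203 + (100 - 112)) - 523)*N = ((203 + (100 - 112)) - 523)*(-53/65) = ((203 - 12) - 523)*(-53/65) = (191 - 523)*(-53/65) = -332*(-53/65) = 17596/65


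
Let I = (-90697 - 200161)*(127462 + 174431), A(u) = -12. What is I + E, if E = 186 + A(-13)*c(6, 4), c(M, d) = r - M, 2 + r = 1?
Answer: -87807993924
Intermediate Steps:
r = -1 (r = -2 + 1 = -1)
c(M, d) = -1 - M
I = -87807994194 (I = -290858*301893 = -87807994194)
E = 270 (E = 186 - 12*(-1 - 1*6) = 186 - 12*(-1 - 6) = 186 - 12*(-7) = 186 + 84 = 270)
I + E = -87807994194 + 270 = -87807993924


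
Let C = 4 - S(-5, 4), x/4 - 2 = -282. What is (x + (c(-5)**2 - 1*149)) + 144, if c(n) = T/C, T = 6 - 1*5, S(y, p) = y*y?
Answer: -496124/441 ≈ -1125.0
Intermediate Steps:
x = -1120 (x = 8 + 4*(-282) = 8 - 1128 = -1120)
S(y, p) = y**2
T = 1 (T = 6 - 5 = 1)
C = -21 (C = 4 - 1*(-5)**2 = 4 - 1*25 = 4 - 25 = -21)
c(n) = -1/21 (c(n) = 1/(-21) = 1*(-1/21) = -1/21)
(x + (c(-5)**2 - 1*149)) + 144 = (-1120 + ((-1/21)**2 - 1*149)) + 144 = (-1120 + (1/441 - 149)) + 144 = (-1120 - 65708/441) + 144 = -559628/441 + 144 = -496124/441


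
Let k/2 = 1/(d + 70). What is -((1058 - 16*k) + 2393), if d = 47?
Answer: -403735/117 ≈ -3450.7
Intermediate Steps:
k = 2/117 (k = 2/(47 + 70) = 2/117 ≈ 0.017094)
-((1058 - 16*k) + 2393) = -((1058 - 16*2/117) + 2393) = -((1058 - 32/117) + 2393) = -(123754/117 + 2393) = -1*403735/117 = -403735/117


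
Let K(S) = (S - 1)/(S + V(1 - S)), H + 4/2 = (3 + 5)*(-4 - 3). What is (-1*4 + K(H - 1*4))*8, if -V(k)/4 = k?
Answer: -4772/157 ≈ -30.395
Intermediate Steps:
V(k) = -4*k
H = -58 (H = -2 + (3 + 5)*(-4 - 3) = -2 + 8*(-7) = -2 - 56 = -58)
K(S) = (-1 + S)/(-4 + 5*S) (K(S) = (S - 1)/(S - 4*(1 - S)) = (-1 + S)/(S + (-4 + 4*S)) = (-1 + S)/(-4 + 5*S))
(-1*4 + K(H - 1*4))*8 = (-1*4 + (-1 + (-58 - 1*4))/(-4 + 5*(-58 - 1*4)))*8 = (-4 + (-1 + (-58 - 4))/(-4 + 5*(-58 - 4)))*8 = (-4 + (-1 - 62)/(-4 + 5*(-62)))*8 = (-4 - 63/(-4 - 310))*8 = (-4 - 63/(-314))*8 = (-4 - 1/314*(-63))*8 = (-4 + 63/314)*8 = -1193/314*8 = -4772/157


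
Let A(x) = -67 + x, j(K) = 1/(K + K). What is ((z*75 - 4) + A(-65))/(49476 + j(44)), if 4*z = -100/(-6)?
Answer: 15532/4353889 ≈ 0.0035674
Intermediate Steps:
j(K) = 1/(2*K)
z = 25/6 (z = (-100/(-6))/4 = (-100*(-⅙))/4 = (¼)*(50/3) = 25/6 ≈ 4.1667)
((z*75 - 4) + A(-65))/(49476 + j(44)) = (((25/6)*75 - 4) + (-67 - 65))/(49476 + (½)/44) = ((625/2 - 4) - 132)/(49476 + (½)*(1/44)) = (617/2 - 132)/(49476 + 1/88) = 353/(2*(4353889/88)) = (353/2)*(88/4353889) = 15532/4353889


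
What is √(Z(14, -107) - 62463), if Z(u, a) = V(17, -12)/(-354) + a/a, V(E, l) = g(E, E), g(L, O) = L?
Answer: I*√7827494010/354 ≈ 249.92*I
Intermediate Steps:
V(E, l) = E
Z(u, a) = 337/354 (Z(u, a) = 17/(-354) + a/a = 17*(-1/354) + 1 = -17/354 + 1 = 337/354)
√(Z(14, -107) - 62463) = √(337/354 - 62463) = √(-22111565/354) = I*√7827494010/354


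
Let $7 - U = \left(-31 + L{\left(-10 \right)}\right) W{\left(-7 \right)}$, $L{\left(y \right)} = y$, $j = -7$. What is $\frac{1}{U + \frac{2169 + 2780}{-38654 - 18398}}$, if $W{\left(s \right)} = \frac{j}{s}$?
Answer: $\frac{57052}{2733547} \approx 0.020871$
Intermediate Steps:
$W{\left(s \right)} = - \frac{7}{s}$
$U = 48$ ($U = 7 - \left(-31 - 10\right) \left(- \frac{7}{-7}\right) = 7 - - 41 \left(\left(-7\right) \left(- \frac{1}{7}\right)\right) = 7 - \left(-41\right) 1 = 7 - -41 = 7 + 41 = 48$)
$\frac{1}{U + \frac{2169 + 2780}{-38654 - 18398}} = \frac{1}{48 + \frac{2169 + 2780}{-38654 - 18398}} = \frac{1}{48 + \frac{4949}{-57052}} = \frac{1}{48 + 4949 \left(- \frac{1}{57052}\right)} = \frac{1}{48 - \frac{4949}{57052}} = \frac{1}{\frac{2733547}{57052}} = \frac{57052}{2733547}$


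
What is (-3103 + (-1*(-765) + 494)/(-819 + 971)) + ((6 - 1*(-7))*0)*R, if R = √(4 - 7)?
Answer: -470397/152 ≈ -3094.7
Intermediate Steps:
R = I*√3 (R = √(-3) = I*√3 ≈ 1.732*I)
(-3103 + (-1*(-765) + 494)/(-819 + 971)) + ((6 - 1*(-7))*0)*R = (-3103 + (-1*(-765) + 494)/(-819 + 971)) + ((6 - 1*(-7))*0)*(I*√3) = (-3103 + (765 + 494)/152) + ((6 + 7)*0)*(I*√3) = (-3103 + 1259*(1/152)) + (13*0)*(I*√3) = (-3103 + 1259/152) + 0*(I*√3) = -470397/152 + 0 = -470397/152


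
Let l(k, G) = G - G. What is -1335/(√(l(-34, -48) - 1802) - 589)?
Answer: 262105/116241 + 445*I*√1802/116241 ≈ 2.2548 + 0.16251*I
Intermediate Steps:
l(k, G) = 0
-1335/(√(l(-34, -48) - 1802) - 589) = -1335/(√(0 - 1802) - 589) = -1335/(√(-1802) - 589) = -1335/(I*√1802 - 589) = -1335/(-589 + I*√1802)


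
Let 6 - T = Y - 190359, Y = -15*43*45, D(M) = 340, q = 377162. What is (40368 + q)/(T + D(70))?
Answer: 971/511 ≈ 1.9002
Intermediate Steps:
Y = -29025 (Y = -645*45 = -29025)
T = 219390 (T = 6 - (-29025 - 190359) = 6 - 1*(-219384) = 6 + 219384 = 219390)
(40368 + q)/(T + D(70)) = (40368 + 377162)/(219390 + 340) = 417530/219730 = 417530*(1/219730) = 971/511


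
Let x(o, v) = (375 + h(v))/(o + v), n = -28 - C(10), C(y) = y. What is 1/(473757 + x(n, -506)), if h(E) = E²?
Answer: 32/15145141 ≈ 2.1129e-6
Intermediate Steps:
n = -38 (n = -28 - 1*10 = -28 - 10 = -38)
x(o, v) = (375 + v²)/(o + v)
1/(473757 + x(n, -506)) = 1/(473757 + (375 + (-506)²)/(-38 - 506)) = 1/(473757 + (375 + 256036)/(-544)) = 1/(473757 - 1/544*256411) = 1/(473757 - 15083/32) = 1/(15145141/32) = 32/15145141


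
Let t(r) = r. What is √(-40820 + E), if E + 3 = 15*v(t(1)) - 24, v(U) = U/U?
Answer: 8*I*√638 ≈ 202.07*I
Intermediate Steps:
v(U) = 1
E = -12 (E = -3 + (15*1 - 24) = -3 + (15 - 24) = -3 - 9 = -12)
√(-40820 + E) = √(-40820 - 12) = √(-40832) = 8*I*√638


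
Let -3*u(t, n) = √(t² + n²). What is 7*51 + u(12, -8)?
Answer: 357 - 4*√13/3 ≈ 352.19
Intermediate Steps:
u(t, n) = -√(n² + t²)/3 (u(t, n) = -√(t² + n²)/3 = -√(n² + t²)/3)
7*51 + u(12, -8) = 7*51 - √((-8)² + 12²)/3 = 357 - √(64 + 144)/3 = 357 - 4*√13/3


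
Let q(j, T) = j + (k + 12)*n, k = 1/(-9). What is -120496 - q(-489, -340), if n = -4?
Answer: -1079635/9 ≈ -1.1996e+5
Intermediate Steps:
k = -⅑ ≈ -0.11111
q(j, T) = -428/9 + j (q(j, T) = j + (-⅑ + 12)*(-4) = j + (107/9)*(-4) = j - 428/9 = -428/9 + j)
-120496 - q(-489, -340) = -120496 - (-428/9 - 489) = -120496 - 1*(-4829/9) = -120496 + 4829/9 = -1079635/9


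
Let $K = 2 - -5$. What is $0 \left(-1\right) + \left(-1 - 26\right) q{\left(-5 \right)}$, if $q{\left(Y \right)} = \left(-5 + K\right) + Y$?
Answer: $81$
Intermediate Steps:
$K = 7$ ($K = 2 + 5 = 7$)
$q{\left(Y \right)} = 2 + Y$ ($q{\left(Y \right)} = \left(-5 + 7\right) + Y = 2 + Y$)
$0 \left(-1\right) + \left(-1 - 26\right) q{\left(-5 \right)} = 0 \left(-1\right) + \left(-1 - 26\right) \left(2 - 5\right) = 0 + \left(-1 - 26\right) \left(-3\right) = 0 - -81 = 0 + 81 = 81$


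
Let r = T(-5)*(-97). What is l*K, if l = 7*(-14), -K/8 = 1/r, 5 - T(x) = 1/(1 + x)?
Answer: -448/291 ≈ -1.5395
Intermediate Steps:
T(x) = 5 - 1/(1 + x)
r = -2037/4 (r = ((4 + 5*(-5))/(1 - 5))*(-97) = ((4 - 25)/(-4))*(-97) = -¼*(-21)*(-97) = (21/4)*(-97) = -2037/4 ≈ -509.25)
K = 32/2037 (K = -8/(-2037/4) = -8*(-4/2037) = 32/2037 ≈ 0.015709)
l = -98
l*K = -98*32/2037 = -448/291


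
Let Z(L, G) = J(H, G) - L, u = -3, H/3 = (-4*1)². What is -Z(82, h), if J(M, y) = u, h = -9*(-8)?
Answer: 85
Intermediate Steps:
h = 72
H = 48 (H = 3*(-4*1)² = 3*(-4)² = 3*16 = 48)
J(M, y) = -3
Z(L, G) = -3 - L
-Z(82, h) = -(-3 - 1*82) = -(-3 - 82) = -1*(-85) = 85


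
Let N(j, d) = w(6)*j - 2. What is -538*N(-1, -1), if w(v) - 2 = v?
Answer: 5380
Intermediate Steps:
w(v) = 2 + v
N(j, d) = -2 + 8*j (N(j, d) = (2 + 6)*j - 2 = 8*j - 2 = -2 + 8*j)
-538*N(-1, -1) = -538*(-2 + 8*(-1)) = -538*(-2 - 8) = -538*(-10) = 5380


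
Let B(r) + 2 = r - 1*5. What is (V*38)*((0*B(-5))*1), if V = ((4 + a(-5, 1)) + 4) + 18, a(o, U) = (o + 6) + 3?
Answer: 0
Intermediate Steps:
B(r) = -7 + r (B(r) = -2 + (r - 1*5) = -2 + (r - 5) = -2 + (-5 + r) = -7 + r)
a(o, U) = 9 + o (a(o, U) = (6 + o) + 3 = 9 + o)
V = 30 (V = ((4 + (9 - 5)) + 4) + 18 = ((4 + 4) + 4) + 18 = (8 + 4) + 18 = 12 + 18 = 30)
(V*38)*((0*B(-5))*1) = (30*38)*((0*(-7 - 5))*1) = 1140*((0*(-12))*1) = 1140*(0*1) = 1140*0 = 0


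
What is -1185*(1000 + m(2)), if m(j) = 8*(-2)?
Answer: -1166040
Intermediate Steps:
m(j) = -16
-1185*(1000 + m(2)) = -1185*(1000 - 16) = -1185*984 = -1166040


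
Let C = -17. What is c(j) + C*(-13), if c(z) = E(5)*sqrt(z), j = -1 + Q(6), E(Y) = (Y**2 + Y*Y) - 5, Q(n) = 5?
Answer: 311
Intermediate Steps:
E(Y) = -5 + 2*Y**2 (E(Y) = (Y**2 + Y**2) - 5 = 2*Y**2 - 5 = -5 + 2*Y**2)
j = 4 (j = -1 + 5 = 4)
c(z) = 45*sqrt(z) (c(z) = (-5 + 2*5**2)*sqrt(z) = (-5 + 2*25)*sqrt(z) = (-5 + 50)*sqrt(z) = 45*sqrt(z))
c(j) + C*(-13) = 45*sqrt(4) - 17*(-13) = 45*2 + 221 = 90 + 221 = 311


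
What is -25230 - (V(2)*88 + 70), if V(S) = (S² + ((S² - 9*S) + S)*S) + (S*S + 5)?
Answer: -24332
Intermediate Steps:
V(S) = 5 + 2*S² + S*(S² - 8*S) (V(S) = (S² + (S² - 8*S)*S) + (S² + 5) = (S² + S*(S² - 8*S)) + (5 + S²) = 5 + 2*S² + S*(S² - 8*S))
-25230 - (V(2)*88 + 70) = -25230 - ((5 + 2³ - 6*2²)*88 + 70) = -25230 - ((5 + 8 - 6*4)*88 + 70) = -25230 - ((5 + 8 - 24)*88 + 70) = -25230 - (-11*88 + 70) = -25230 - (-968 + 70) = -25230 - 1*(-898) = -25230 + 898 = -24332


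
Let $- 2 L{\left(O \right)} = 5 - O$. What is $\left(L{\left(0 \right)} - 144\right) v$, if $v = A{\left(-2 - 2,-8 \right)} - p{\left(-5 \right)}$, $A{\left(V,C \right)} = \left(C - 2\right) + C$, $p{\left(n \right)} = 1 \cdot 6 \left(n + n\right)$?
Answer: $-6153$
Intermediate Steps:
$p{\left(n \right)} = 12 n$ ($p{\left(n \right)} = 6 \cdot 2 n = 12 n$)
$L{\left(O \right)} = - \frac{5}{2} + \frac{O}{2}$ ($L{\left(O \right)} = - \frac{5 - O}{2} = - \frac{5}{2} + \frac{O}{2}$)
$A{\left(V,C \right)} = -2 + 2 C$ ($A{\left(V,C \right)} = \left(-2 + C\right) + C = -2 + 2 C$)
$v = 42$ ($v = \left(-2 + 2 \left(-8\right)\right) - 12 \left(-5\right) = \left(-2 - 16\right) - -60 = -18 + 60 = 42$)
$\left(L{\left(0 \right)} - 144\right) v = \left(\left(- \frac{5}{2} + \frac{1}{2} \cdot 0\right) - 144\right) 42 = \left(\left(- \frac{5}{2} + 0\right) - 144\right) 42 = \left(- \frac{5}{2} - 144\right) 42 = \left(- \frac{293}{2}\right) 42 = -6153$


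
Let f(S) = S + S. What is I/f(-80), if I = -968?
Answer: 121/20 ≈ 6.0500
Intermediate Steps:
f(S) = 2*S
I/f(-80) = -968/(2*(-80)) = -968/(-160) = -968*(-1/160) = 121/20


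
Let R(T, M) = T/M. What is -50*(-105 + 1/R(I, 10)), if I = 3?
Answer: 15250/3 ≈ 5083.3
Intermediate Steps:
-50*(-105 + 1/R(I, 10)) = -50*(-105 + 1/(3/10)) = -50*(-105 + 10/3) = -50*(-305/3) = 15250/3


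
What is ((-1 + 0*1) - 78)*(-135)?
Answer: 10665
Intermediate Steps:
((-1 + 0*1) - 78)*(-135) = ((-1 + 0) - 78)*(-135) = (-1 - 78)*(-135) = -79*(-135) = 10665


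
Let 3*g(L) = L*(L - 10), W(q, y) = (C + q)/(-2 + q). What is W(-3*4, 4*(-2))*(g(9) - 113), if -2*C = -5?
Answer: -551/7 ≈ -78.714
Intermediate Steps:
C = 5/2 (C = -1/2*(-5) = 5/2 ≈ 2.5000)
W(q, y) = (5/2 + q)/(-2 + q)
g(L) = L*(-10 + L)/3 (g(L) = (L*(L - 10))/3 = (L*(-10 + L))/3 = L*(-10 + L)/3)
W(-3*4, 4*(-2))*(g(9) - 113) = ((5/2 - 3*4)/(-2 - 3*4))*((1/3)*9*(-10 + 9) - 113) = ((5/2 - 12)/(-2 - 12))*((1/3)*9*(-1) - 113) = (-19/2/(-14))*(-3 - 113) = -1/14*(-19/2)*(-116) = (19/28)*(-116) = -551/7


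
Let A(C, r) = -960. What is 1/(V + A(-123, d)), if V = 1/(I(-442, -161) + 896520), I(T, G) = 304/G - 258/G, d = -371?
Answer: -6275638/6024612473 ≈ -0.0010417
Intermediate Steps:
I(T, G) = 46/G
V = 7/6275638 (V = 1/(46/(-161) + 896520) = 1/(46*(-1/161) + 896520) = 1/(-2/7 + 896520) = 1/(6275638/7) = 7/6275638 ≈ 1.1154e-6)
1/(V + A(-123, d)) = 1/(7/6275638 - 960) = 1/(-6024612473/6275638) = -6275638/6024612473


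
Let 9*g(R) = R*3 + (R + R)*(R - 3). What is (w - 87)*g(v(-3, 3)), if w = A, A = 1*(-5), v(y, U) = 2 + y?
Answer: -460/9 ≈ -51.111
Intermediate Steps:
A = -5
g(R) = R/3 + 2*R*(-3 + R)/9 (g(R) = (R*3 + (R + R)*(R - 3))/9 = (3*R + (2*R)*(-3 + R))/9 = (3*R + 2*R*(-3 + R))/9 = R/3 + 2*R*(-3 + R)/9)
w = -5
(w - 87)*g(v(-3, 3)) = (-5 - 87)*((2 - 3)*(-3 + 2*(2 - 3))/9) = -92*(-1)*(-3 + 2*(-1))/9 = -92*(-1)*(-3 - 2)/9 = -92*(-1)*(-5)/9 = -92*5/9 = -460/9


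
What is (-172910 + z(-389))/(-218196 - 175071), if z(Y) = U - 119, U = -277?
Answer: 24758/56181 ≈ 0.44068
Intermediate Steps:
z(Y) = -396 (z(Y) = -277 - 119 = -396)
(-172910 + z(-389))/(-218196 - 175071) = (-172910 - 396)/(-218196 - 175071) = -173306/(-393267) = -173306*(-1/393267) = 24758/56181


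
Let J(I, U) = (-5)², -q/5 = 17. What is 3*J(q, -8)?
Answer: 75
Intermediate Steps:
q = -85 (q = -5*17 = -85)
J(I, U) = 25
3*J(q, -8) = 3*25 = 75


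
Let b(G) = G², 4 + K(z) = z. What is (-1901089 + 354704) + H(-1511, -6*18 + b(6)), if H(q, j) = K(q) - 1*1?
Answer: -1547901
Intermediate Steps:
K(z) = -4 + z
H(q, j) = -5 + q (H(q, j) = (-4 + q) - 1*1 = (-4 + q) - 1 = -5 + q)
(-1901089 + 354704) + H(-1511, -6*18 + b(6)) = (-1901089 + 354704) + (-5 - 1511) = -1546385 - 1516 = -1547901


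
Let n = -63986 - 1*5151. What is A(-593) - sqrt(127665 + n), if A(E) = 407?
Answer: 407 - 4*sqrt(3658) ≈ 165.07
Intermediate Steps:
n = -69137 (n = -63986 - 5151 = -69137)
A(-593) - sqrt(127665 + n) = 407 - sqrt(127665 - 69137) = 407 - sqrt(58528) = 407 - 4*sqrt(3658)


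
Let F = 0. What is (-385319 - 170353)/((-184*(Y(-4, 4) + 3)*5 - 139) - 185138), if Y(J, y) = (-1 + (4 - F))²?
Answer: 185224/65439 ≈ 2.8305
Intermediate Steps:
Y(J, y) = 9 (Y(J, y) = (-1 + (4 - 1*0))² = (-1 + (4 + 0))² = (-1 + 4)² = 3² = 9)
(-385319 - 170353)/((-184*(Y(-4, 4) + 3)*5 - 139) - 185138) = (-385319 - 170353)/((-184*(9 + 3)*5 - 139) - 185138) = -555672/((-2208*5 - 139) - 185138) = -555672/((-184*60 - 139) - 185138) = -555672/((-11040 - 139) - 185138) = -555672/(-11179 - 185138) = -555672/(-196317) = -555672*(-1/196317) = 185224/65439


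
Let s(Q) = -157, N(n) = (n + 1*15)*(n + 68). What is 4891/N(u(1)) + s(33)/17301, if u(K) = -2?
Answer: 9387165/1649362 ≈ 5.6914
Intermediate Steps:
N(n) = (15 + n)*(68 + n) (N(n) = (n + 15)*(68 + n) = (15 + n)*(68 + n))
4891/N(u(1)) + s(33)/17301 = 4891/(1020 + (-2)² + 83*(-2)) - 157/17301 = 4891/(1020 + 4 - 166) - 157*1/17301 = 4891/858 - 157/17301 = 9387165/1649362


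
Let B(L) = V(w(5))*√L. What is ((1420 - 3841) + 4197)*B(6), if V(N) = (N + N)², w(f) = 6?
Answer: 255744*√6 ≈ 6.2644e+5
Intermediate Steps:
V(N) = 4*N² (V(N) = (2*N)² = 4*N²)
B(L) = 144*√L (B(L) = (4*6²)*√L = (4*36)*√L = 144*√L)
((1420 - 3841) + 4197)*B(6) = ((1420 - 3841) + 4197)*(144*√6) = (-2421 + 4197)*(144*√6) = 1776*(144*√6) = 255744*√6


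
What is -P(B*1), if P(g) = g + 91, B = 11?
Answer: -102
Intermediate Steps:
P(g) = 91 + g
-P(B*1) = -(91 + 11*1) = -(91 + 11) = -1*102 = -102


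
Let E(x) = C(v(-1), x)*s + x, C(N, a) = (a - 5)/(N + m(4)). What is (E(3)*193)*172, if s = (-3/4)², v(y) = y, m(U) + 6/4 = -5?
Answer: 522837/5 ≈ 1.0457e+5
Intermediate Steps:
m(U) = -13/2 (m(U) = -3/2 - 5 = -13/2)
C(N, a) = (-5 + a)/(-13/2 + N) (C(N, a) = (a - 5)/(N - 13/2) = (-5 + a)/(-13/2 + N))
s = 9/16 (s = (-3*¼)² = (-¾)² = 9/16 ≈ 0.56250)
E(x) = 3/8 + 37*x/40 (E(x) = (2*(-5 + x)/(-13 + 2*(-1)))*(9/16) + x = (2*(-5 + x)/(-13 - 2))*(9/16) + x = (2*(-5 + x)/(-15))*(9/16) + x = (2*(-1/15)*(-5 + x))*(9/16) + x = (⅔ - 2*x/15)*(9/16) + x = (3/8 - 3*x/40) + x = 3/8 + 37*x/40)
(E(3)*193)*172 = ((3/8 + (37/40)*3)*193)*172 = ((3/8 + 111/40)*193)*172 = ((63/20)*193)*172 = (12159/20)*172 = 522837/5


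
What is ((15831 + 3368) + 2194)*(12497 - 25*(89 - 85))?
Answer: 265209021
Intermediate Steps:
((15831 + 3368) + 2194)*(12497 - 25*(89 - 85)) = (19199 + 2194)*(12497 - 25*4) = 21393*(12497 - 100) = 21393*12397 = 265209021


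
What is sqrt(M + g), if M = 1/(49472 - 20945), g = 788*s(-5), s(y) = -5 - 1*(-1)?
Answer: I*sqrt(2565065197281)/28527 ≈ 56.143*I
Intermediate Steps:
s(y) = -4 (s(y) = -5 + 1 = -4)
g = -3152 (g = 788*(-4) = -3152)
M = 1/28527 ≈ 3.5055e-5
sqrt(M + g) = sqrt(1/28527 - 3152) = sqrt(-89917103/28527) = I*sqrt(2565065197281)/28527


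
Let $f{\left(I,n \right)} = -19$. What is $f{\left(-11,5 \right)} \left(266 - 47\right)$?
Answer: $-4161$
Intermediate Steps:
$f{\left(-11,5 \right)} \left(266 - 47\right) = - 19 \left(266 - 47\right) = \left(-19\right) 219 = -4161$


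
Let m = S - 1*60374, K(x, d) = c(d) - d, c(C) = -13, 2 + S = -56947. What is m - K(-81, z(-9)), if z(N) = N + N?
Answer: -117328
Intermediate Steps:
S = -56949 (S = -2 - 56947 = -56949)
z(N) = 2*N
K(x, d) = -13 - d
m = -117323 (m = -56949 - 1*60374 = -56949 - 60374 = -117323)
m - K(-81, z(-9)) = -117323 - (-13 - 2*(-9)) = -117323 - (-13 - 1*(-18)) = -117323 - (-13 + 18) = -117323 - 1*5 = -117323 - 5 = -117328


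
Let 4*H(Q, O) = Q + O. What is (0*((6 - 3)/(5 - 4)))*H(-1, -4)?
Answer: 0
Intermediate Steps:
H(Q, O) = O/4 + Q/4 (H(Q, O) = (Q + O)/4 = (O + Q)/4 = O/4 + Q/4)
(0*((6 - 3)/(5 - 4)))*H(-1, -4) = (0*((6 - 3)/(5 - 4)))*((¼)*(-4) + (¼)*(-1)) = (0*(3/1))*(-1 - ¼) = (0*(3*1))*(-5/4) = (0*3)*(-5/4) = 0*(-5/4) = 0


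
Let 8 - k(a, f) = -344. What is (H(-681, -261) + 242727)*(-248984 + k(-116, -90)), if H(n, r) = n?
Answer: -60180381072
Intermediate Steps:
k(a, f) = 352 (k(a, f) = 8 - 1*(-344) = 8 + 344 = 352)
(H(-681, -261) + 242727)*(-248984 + k(-116, -90)) = (-681 + 242727)*(-248984 + 352) = 242046*(-248632) = -60180381072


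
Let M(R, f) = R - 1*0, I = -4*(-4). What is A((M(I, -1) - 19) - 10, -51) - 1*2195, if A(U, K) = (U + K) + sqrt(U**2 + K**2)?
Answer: -2259 + sqrt(2770) ≈ -2206.4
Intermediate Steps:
I = 16
M(R, f) = R (M(R, f) = R + 0 = R)
A(U, K) = K + U + sqrt(K**2 + U**2) (A(U, K) = (K + U) + sqrt(K**2 + U**2) = K + U + sqrt(K**2 + U**2))
A((M(I, -1) - 19) - 10, -51) - 1*2195 = (-51 + ((16 - 19) - 10) + sqrt((-51)**2 + ((16 - 19) - 10)**2)) - 1*2195 = (-51 + (-3 - 10) + sqrt(2601 + (-3 - 10)**2)) - 2195 = (-51 - 13 + sqrt(2601 + (-13)**2)) - 2195 = (-51 - 13 + sqrt(2601 + 169)) - 2195 = (-51 - 13 + sqrt(2770)) - 2195 = (-64 + sqrt(2770)) - 2195 = -2259 + sqrt(2770)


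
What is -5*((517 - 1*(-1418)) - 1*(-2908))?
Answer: -24215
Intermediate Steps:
-5*((517 - 1*(-1418)) - 1*(-2908)) = -5*((517 + 1418) + 2908) = -5*(1935 + 2908) = -5*4843 = -24215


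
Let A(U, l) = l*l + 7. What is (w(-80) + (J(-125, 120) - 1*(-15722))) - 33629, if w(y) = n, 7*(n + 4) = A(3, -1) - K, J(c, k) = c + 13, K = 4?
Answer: -126157/7 ≈ -18022.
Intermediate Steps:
J(c, k) = 13 + c
A(U, l) = 7 + l**2 (A(U, l) = l**2 + 7 = 7 + l**2)
n = -24/7 (n = -4 + ((7 + (-1)**2) - 1*4)/7 = -4 + ((7 + 1) - 4)/7 = -4 + (8 - 4)/7 = -4 + (1/7)*4 = -4 + 4/7 = -24/7 ≈ -3.4286)
w(y) = -24/7
(w(-80) + (J(-125, 120) - 1*(-15722))) - 33629 = (-24/7 + ((13 - 125) - 1*(-15722))) - 33629 = (-24/7 + (-112 + 15722)) - 33629 = (-24/7 + 15610) - 33629 = 109246/7 - 33629 = -126157/7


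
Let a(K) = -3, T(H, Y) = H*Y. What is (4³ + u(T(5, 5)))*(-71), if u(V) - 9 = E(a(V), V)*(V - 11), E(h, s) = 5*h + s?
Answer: -15123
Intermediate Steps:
E(h, s) = s + 5*h
u(V) = 9 + (-15 + V)*(-11 + V) (u(V) = 9 + (V + 5*(-3))*(V - 11) = 9 + (V - 15)*(-11 + V) = 9 + (-15 + V)*(-11 + V))
(4³ + u(T(5, 5)))*(-71) = (4³ + (174 + (5*5)² - 130*5))*(-71) = (64 + (174 + 25² - 26*25))*(-71) = (64 + (174 + 625 - 650))*(-71) = (64 + 149)*(-71) = 213*(-71) = -15123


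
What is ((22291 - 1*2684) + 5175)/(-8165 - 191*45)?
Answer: -12391/8380 ≈ -1.4786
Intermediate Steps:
((22291 - 1*2684) + 5175)/(-8165 - 191*45) = ((22291 - 2684) + 5175)/(-8165 - 8595) = (19607 + 5175)/(-16760) = 24782*(-1/16760) = -12391/8380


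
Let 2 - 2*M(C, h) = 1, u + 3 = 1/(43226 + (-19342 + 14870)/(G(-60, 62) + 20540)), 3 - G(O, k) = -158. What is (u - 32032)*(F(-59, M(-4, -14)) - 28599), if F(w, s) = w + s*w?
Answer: 182742314516892375/198848212 ≈ 9.1900e+8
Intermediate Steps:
G(O, k) = 161 (G(O, k) = 3 - 1*(-158) = 3 + 158 = 161)
u = -2684430161/894816954 (u = -3 + 1/(43226 + (-19342 + 14870)/(161 + 20540)) = -3 + 1/(43226 - 4472/20701) = -3 + 1/(894816954/20701) = -3 + 20701/894816954 = -2684430161/894816954 ≈ -3.0000)
M(C, h) = 1/2 (M(C, h) = 1 - 1/2*1 = 1 - 1/2 = 1/2)
(u - 32032)*(F(-59, M(-4, -14)) - 28599) = (-2684430161/894816954 - 32032)*(-59*(1 + 1/2) - 28599) = -28665461100689*(-59*3/2 - 28599)/894816954 = -28665461100689*(-177/2 - 28599)/894816954 = -28665461100689/894816954*(-57375/2) = 182742314516892375/198848212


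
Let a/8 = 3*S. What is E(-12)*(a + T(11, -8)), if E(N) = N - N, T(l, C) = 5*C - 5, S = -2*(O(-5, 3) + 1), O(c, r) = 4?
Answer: 0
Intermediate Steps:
S = -10 (S = -2*(4 + 1) = -2*5 = -10)
T(l, C) = -5 + 5*C
E(N) = 0
a = -240 (a = 8*(3*(-10)) = 8*(-30) = -240)
E(-12)*(a + T(11, -8)) = 0*(-240 + (-5 + 5*(-8))) = 0*(-240 + (-5 - 40)) = 0*(-240 - 45) = 0*(-285) = 0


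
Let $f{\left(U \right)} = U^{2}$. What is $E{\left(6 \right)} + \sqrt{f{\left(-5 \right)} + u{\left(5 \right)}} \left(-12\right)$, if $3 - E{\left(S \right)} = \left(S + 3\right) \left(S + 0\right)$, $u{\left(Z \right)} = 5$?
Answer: $-51 - 12 \sqrt{30} \approx -116.73$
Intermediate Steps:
$E{\left(S \right)} = 3 - S \left(3 + S\right)$ ($E{\left(S \right)} = 3 - \left(S + 3\right) \left(S + 0\right) = 3 - \left(3 + S\right) S = 3 - S \left(3 + S\right)$)
$E{\left(6 \right)} + \sqrt{f{\left(-5 \right)} + u{\left(5 \right)}} \left(-12\right) = \left(3 - 6^{2} - 18\right) + \sqrt{\left(-5\right)^{2} + 5} \left(-12\right) = \left(3 - 36 - 18\right) + \sqrt{25 + 5} \left(-12\right) = \left(3 - 36 - 18\right) + \sqrt{30} \left(-12\right) = -51 - 12 \sqrt{30}$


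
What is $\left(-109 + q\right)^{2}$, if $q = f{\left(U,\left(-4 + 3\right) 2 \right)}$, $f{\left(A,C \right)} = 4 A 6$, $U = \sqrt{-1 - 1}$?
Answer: $10729 - 5232 i \sqrt{2} \approx 10729.0 - 7399.2 i$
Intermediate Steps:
$U = i \sqrt{2}$ ($U = \sqrt{-2} = i \sqrt{2} \approx 1.4142 i$)
$f{\left(A,C \right)} = 24 A$
$q = 24 i \sqrt{2} \approx 33.941 i$
$\left(-109 + q\right)^{2} = \left(-109 + 24 i \sqrt{2}\right)^{2}$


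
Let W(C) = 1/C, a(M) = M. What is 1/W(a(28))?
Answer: 28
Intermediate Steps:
1/W(a(28)) = 1/(1/28) = 28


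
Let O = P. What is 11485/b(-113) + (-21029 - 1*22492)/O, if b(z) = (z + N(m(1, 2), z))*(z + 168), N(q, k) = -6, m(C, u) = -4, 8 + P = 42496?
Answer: -154563925/55616792 ≈ -2.7791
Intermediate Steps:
P = 42488 (P = -8 + 42496 = 42488)
O = 42488
b(z) = (-6 + z)*(168 + z) (b(z) = (z - 6)*(z + 168) = (-6 + z)*(168 + z))
11485/b(-113) + (-21029 - 1*22492)/O = 11485/(-1008 + (-113)**2 + 162*(-113)) + (-21029 - 1*22492)/42488 = 11485/(-1008 + 12769 - 18306) + (-21029 - 22492)*(1/42488) = 11485/(-6545) - 43521*1/42488 = 11485*(-1/6545) - 43521/42488 = -2297/1309 - 43521/42488 = -154563925/55616792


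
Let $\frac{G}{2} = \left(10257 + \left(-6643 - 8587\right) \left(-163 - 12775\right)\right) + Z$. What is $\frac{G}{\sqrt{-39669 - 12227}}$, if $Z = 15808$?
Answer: $- \frac{197071805 i \sqrt{12974}}{12974} \approx - 1.7302 \cdot 10^{6} i$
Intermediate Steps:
$G = 394143610$ ($G = 2 \left(\left(10257 + \left(-6643 - 8587\right) \left(-163 - 12775\right)\right) + 15808\right) = 2 \left(\left(10257 - -197045740\right) + 15808\right) = 2 \left(\left(10257 + 197045740\right) + 15808\right) = 2 \left(197055997 + 15808\right) = 2 \cdot 197071805 = 394143610$)
$\frac{G}{\sqrt{-39669 - 12227}} = \frac{394143610}{\sqrt{-39669 - 12227}} = \frac{394143610}{\sqrt{-51896}} = \frac{394143610}{2 i \sqrt{12974}} = 394143610 \left(- \frac{i \sqrt{12974}}{25948}\right) = - \frac{197071805 i \sqrt{12974}}{12974}$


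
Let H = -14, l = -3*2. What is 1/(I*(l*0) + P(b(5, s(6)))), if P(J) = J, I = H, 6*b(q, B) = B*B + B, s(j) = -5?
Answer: 3/10 ≈ 0.30000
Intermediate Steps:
l = -6
b(q, B) = B/6 + B²/6 (b(q, B) = (B*B + B)/6 = (B² + B)/6 = (B + B²)/6 = B/6 + B²/6)
I = -14
1/(I*(l*0) + P(b(5, s(6)))) = 1/(-(-84)*0 + (⅙)*(-5)*(1 - 5)) = 1/(-14*0 + (⅙)*(-5)*(-4)) = 1/(0 + 10/3) = 1/(10/3) = 3/10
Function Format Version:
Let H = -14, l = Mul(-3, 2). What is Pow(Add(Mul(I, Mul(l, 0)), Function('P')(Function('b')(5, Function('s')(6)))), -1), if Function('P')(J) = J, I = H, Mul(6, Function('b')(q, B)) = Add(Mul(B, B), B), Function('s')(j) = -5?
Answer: Rational(3, 10) ≈ 0.30000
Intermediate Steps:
l = -6
Function('b')(q, B) = Add(Mul(Rational(1, 6), B), Mul(Rational(1, 6), Pow(B, 2))) (Function('b')(q, B) = Mul(Rational(1, 6), Add(Mul(B, B), B)) = Mul(Rational(1, 6), Add(Pow(B, 2), B)) = Mul(Rational(1, 6), Add(B, Pow(B, 2))) = Add(Mul(Rational(1, 6), B), Mul(Rational(1, 6), Pow(B, 2))))
I = -14
Pow(Add(Mul(I, Mul(l, 0)), Function('P')(Function('b')(5, Function('s')(6)))), -1) = Pow(Add(Mul(-14, Mul(-6, 0)), Mul(Rational(1, 6), -5, Add(1, -5))), -1) = Pow(Add(Mul(-14, 0), Mul(Rational(1, 6), -5, -4)), -1) = Pow(Add(0, Rational(10, 3)), -1) = Pow(Rational(10, 3), -1) = Rational(3, 10)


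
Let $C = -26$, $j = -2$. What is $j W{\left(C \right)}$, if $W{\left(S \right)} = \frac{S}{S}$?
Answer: $-2$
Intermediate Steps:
$W{\left(S \right)} = 1$
$j W{\left(C \right)} = \left(-2\right) 1 = -2$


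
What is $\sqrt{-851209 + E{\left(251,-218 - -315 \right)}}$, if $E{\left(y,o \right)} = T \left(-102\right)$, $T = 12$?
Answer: $i \sqrt{852433} \approx 923.27 i$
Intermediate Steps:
$E{\left(y,o \right)} = -1224$ ($E{\left(y,o \right)} = 12 \left(-102\right) = -1224$)
$\sqrt{-851209 + E{\left(251,-218 - -315 \right)}} = \sqrt{-851209 - 1224} = \sqrt{-852433} = i \sqrt{852433}$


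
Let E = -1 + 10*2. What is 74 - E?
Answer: 55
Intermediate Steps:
E = 19 (E = -1 + 20 = 19)
74 - E = 74 - 1*19 = 74 - 19 = 55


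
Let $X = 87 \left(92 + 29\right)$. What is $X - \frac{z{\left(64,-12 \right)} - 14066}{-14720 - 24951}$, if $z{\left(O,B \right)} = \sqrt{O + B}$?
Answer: $\frac{417602551}{39671} + \frac{2 \sqrt{13}}{39671} \approx 10527.0$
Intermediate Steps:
$z{\left(O,B \right)} = \sqrt{B + O}$
$X = 10527$ ($X = 87 \cdot 121 = 10527$)
$X - \frac{z{\left(64,-12 \right)} - 14066}{-14720 - 24951} = 10527 - \frac{\sqrt{-12 + 64} - 14066}{-14720 - 24951} = 10527 - \frac{\sqrt{52} - 14066}{-39671} = 10527 - \left(2 \sqrt{13} - 14066\right) \left(- \frac{1}{39671}\right) = 10527 - \left(-14066 + 2 \sqrt{13}\right) \left(- \frac{1}{39671}\right) = 10527 - \left(\frac{14066}{39671} - \frac{2 \sqrt{13}}{39671}\right) = \frac{417602551}{39671} + \frac{2 \sqrt{13}}{39671}$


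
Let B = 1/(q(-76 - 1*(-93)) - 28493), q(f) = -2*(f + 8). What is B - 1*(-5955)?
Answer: 169973564/28543 ≈ 5955.0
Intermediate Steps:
q(f) = -16 - 2*f (q(f) = -2*(8 + f) = -16 - 2*f)
B = -1/28543 (B = 1/((-16 - 2*(-76 - 1*(-93))) - 28493) = 1/((-16 - 2*(-76 + 93)) - 28493) = 1/((-16 - 2*17) - 28493) = 1/((-16 - 34) - 28493) = 1/(-50 - 28493) = 1/(-28543) = -1/28543 ≈ -3.5035e-5)
B - 1*(-5955) = -1/28543 - 1*(-5955) = -1/28543 + 5955 = 169973564/28543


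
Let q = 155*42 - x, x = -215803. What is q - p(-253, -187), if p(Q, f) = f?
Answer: 222500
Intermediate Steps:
q = 222313 (q = 155*42 - 1*(-215803) = 6510 + 215803 = 222313)
q - p(-253, -187) = 222313 - 1*(-187) = 222313 + 187 = 222500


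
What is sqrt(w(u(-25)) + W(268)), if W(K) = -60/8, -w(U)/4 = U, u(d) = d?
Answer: sqrt(370)/2 ≈ 9.6177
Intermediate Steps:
w(U) = -4*U
W(K) = -15/2 (W(K) = (1/8)*(-60) = -15/2)
sqrt(w(u(-25)) + W(268)) = sqrt(-4*(-25) - 15/2) = sqrt(100 - 15/2) = sqrt(185/2) = sqrt(370)/2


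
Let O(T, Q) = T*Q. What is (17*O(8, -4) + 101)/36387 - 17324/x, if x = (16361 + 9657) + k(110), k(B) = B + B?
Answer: -106998637/159120351 ≈ -0.67244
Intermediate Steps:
k(B) = 2*B
O(T, Q) = Q*T
x = 26238 (x = (16361 + 9657) + 2*110 = 26018 + 220 = 26238)
(17*O(8, -4) + 101)/36387 - 17324/x = (17*(-4*8) + 101)/36387 - 17324/26238 = (17*(-32) + 101)*(1/36387) - 17324*1/26238 = (-544 + 101)*(1/36387) - 8662/13119 = -443*1/36387 - 8662/13119 = -443/36387 - 8662/13119 = -106998637/159120351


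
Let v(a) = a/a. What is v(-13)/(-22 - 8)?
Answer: -1/30 ≈ -0.033333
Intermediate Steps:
v(a) = 1
v(-13)/(-22 - 8) = 1/(-22 - 8) = 1/(-30) = 1*(-1/30) = -1/30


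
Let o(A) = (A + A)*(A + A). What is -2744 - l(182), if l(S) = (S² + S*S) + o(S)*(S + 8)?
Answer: -25243232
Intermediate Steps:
o(A) = 4*A² (o(A) = (2*A)*(2*A) = 4*A²)
l(S) = 2*S² + 4*S²*(8 + S) (l(S) = (S² + S*S) + (4*S²)*(S + 8) = (S² + S²) + (4*S²)*(8 + S) = 2*S² + 4*S²*(8 + S))
-2744 - l(182) = -2744 - 182²*(34 + 4*182) = -2744 - 33124*(34 + 728) = -2744 - 33124*762 = -2744 - 1*25240488 = -2744 - 25240488 = -25243232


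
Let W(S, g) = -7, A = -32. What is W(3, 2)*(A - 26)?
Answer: 406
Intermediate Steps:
W(3, 2)*(A - 26) = -7*(-32 - 26) = -7*(-58) = 406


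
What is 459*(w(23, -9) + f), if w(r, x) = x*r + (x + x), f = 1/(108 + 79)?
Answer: -1135998/11 ≈ -1.0327e+5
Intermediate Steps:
f = 1/187 ≈ 0.0053476
w(r, x) = 2*x + r*x (w(r, x) = r*x + 2*x = 2*x + r*x)
459*(w(23, -9) + f) = 459*(-9*(2 + 23) + 1/187) = 459*(-9*25 + 1/187) = 459*(-225 + 1/187) = 459*(-42074/187) = -1135998/11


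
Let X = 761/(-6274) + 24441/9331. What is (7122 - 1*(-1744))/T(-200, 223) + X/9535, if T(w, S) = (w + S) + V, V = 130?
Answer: 4949064245930419/85405301855370 ≈ 57.948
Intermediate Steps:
X = 146241943/58542694 (X = 761*(-1/6274) + 24441*(1/9331) = -761/6274 + 24441/9331 = 146241943/58542694 ≈ 2.4980)
T(w, S) = 130 + S + w (T(w, S) = (w + S) + 130 = (S + w) + 130 = 130 + S + w)
(7122 - 1*(-1744))/T(-200, 223) + X/9535 = (7122 - 1*(-1744))/(130 + 223 - 200) + (146241943/58542694)/9535 = (7122 + 1744)/153 + (146241943/58542694)*(1/9535) = 8866*(1/153) + 146241943/558204587290 = 8866/153 + 146241943/558204587290 = 4949064245930419/85405301855370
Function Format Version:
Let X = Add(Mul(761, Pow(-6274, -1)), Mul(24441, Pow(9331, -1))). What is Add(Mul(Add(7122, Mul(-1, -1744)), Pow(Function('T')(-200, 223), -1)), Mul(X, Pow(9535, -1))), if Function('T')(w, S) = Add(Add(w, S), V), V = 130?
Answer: Rational(4949064245930419, 85405301855370) ≈ 57.948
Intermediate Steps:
X = Rational(146241943, 58542694) (X = Add(Mul(761, Rational(-1, 6274)), Mul(24441, Rational(1, 9331))) = Add(Rational(-761, 6274), Rational(24441, 9331)) = Rational(146241943, 58542694) ≈ 2.4980)
Function('T')(w, S) = Add(130, S, w) (Function('T')(w, S) = Add(Add(w, S), 130) = Add(Add(S, w), 130) = Add(130, S, w))
Add(Mul(Add(7122, Mul(-1, -1744)), Pow(Function('T')(-200, 223), -1)), Mul(X, Pow(9535, -1))) = Add(Mul(Add(7122, Mul(-1, -1744)), Pow(Add(130, 223, -200), -1)), Mul(Rational(146241943, 58542694), Pow(9535, -1))) = Add(Mul(Add(7122, 1744), Pow(153, -1)), Mul(Rational(146241943, 58542694), Rational(1, 9535))) = Add(Mul(8866, Rational(1, 153)), Rational(146241943, 558204587290)) = Add(Rational(8866, 153), Rational(146241943, 558204587290)) = Rational(4949064245930419, 85405301855370)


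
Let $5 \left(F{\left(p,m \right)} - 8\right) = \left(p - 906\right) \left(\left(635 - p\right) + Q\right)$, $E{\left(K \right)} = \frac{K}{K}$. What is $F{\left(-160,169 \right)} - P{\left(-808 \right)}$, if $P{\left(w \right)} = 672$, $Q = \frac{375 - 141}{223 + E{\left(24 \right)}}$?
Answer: $- \frac{47706601}{280} \approx -1.7038 \cdot 10^{5}$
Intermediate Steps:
$E{\left(K \right)} = 1$
$Q = \frac{117}{112}$ ($Q = \frac{375 - 141}{223 + 1} = \frac{234}{224} = 234 \cdot \frac{1}{224} = \frac{117}{112} \approx 1.0446$)
$F{\left(p,m \right)} = 8 + \frac{\left(-906 + p\right) \left(\frac{71237}{112} - p\right)}{5}$ ($F{\left(p,m \right)} = 8 + \frac{\left(p - 906\right) \left(\left(635 - p\right) + \frac{117}{112}\right)}{5} = 8 + \frac{\left(-906 + p\right) \left(\frac{71237}{112} - p\right)}{5}$)
$F{\left(-160,169 \right)} - P{\left(-808 \right)} = \left(- \frac{32268121}{280} - \frac{\left(-160\right)^{2}}{5} + \frac{172709}{560} \left(-160\right)\right) - 672 = \left(- \frac{32268121}{280} - 5120 - \frac{345418}{7}\right) - 672 = - \frac{47518441}{280} - 672 = - \frac{47706601}{280}$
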